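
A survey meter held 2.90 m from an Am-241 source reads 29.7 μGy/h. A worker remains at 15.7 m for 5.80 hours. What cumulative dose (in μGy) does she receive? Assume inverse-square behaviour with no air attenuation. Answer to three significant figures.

5.88 μGy

Since intensity falls as 1/r², rate at 15.7 m:
29.7 × (2.90/15.7)² = 29.7 × 0.03412 = 1.013 μGy/h.
Dose = rate × time = 1.013 μGy/h × 5.800 h = 5.875 μGy.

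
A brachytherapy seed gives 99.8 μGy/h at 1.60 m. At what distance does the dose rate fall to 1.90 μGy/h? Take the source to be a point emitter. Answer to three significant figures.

By the inverse-square law, d₂ = d₁·√(I₁/I₂).
I₁/I₂ = 99.8/1.90 = 52.53, so d₂ = 1.60 × √52.53 = 11.60 m.

11.6 m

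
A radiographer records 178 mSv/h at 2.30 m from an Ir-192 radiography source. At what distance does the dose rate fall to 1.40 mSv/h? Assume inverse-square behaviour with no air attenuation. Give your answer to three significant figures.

25.9 m

Since intensity falls as 1/r², d₂ = d₁·√(I₁/I₂).
I₁/I₂ = 178/1.40 = 127.1, so d₂ = 2.30 × √127.1 = 25.93 m.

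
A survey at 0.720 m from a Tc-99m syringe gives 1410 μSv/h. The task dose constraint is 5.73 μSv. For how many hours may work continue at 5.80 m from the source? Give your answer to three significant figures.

Intensity scales as (d₁/d₂)², so rate at 5.80 m:
1410 × (0.720/5.80)² = 1410 × 0.01541 = 21.73 μSv/h.
Stay time = 5.73 μSv ÷ 21.73 μSv/h = 0.2637 h.

0.264 h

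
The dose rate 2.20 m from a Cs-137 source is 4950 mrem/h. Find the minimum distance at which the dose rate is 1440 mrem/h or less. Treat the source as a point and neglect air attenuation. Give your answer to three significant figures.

4.08 m

Intensity scales as (d₁/d₂)², so d₂ = d₁·√(I₁/I₂).
I₁/I₂ = 4950/1440 = 3.438, so d₂ = 2.20 × √3.438 = 4.079 m.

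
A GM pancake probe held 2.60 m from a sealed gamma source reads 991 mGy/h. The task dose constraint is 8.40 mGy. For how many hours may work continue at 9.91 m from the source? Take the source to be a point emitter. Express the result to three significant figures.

Intensity scales as (d₁/d₂)², so rate at 9.91 m:
991 × (2.60/9.91)² = 991 × 0.06883 = 68.21 mGy/h.
Stay time = 8.40 mGy ÷ 68.21 mGy/h = 0.1231 h.

0.123 h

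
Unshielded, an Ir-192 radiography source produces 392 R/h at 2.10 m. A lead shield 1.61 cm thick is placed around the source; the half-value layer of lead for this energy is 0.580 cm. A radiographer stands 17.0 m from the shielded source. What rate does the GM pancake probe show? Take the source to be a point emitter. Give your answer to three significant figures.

Distance alone: 392 × (2.10/17.0)² = 392 × 0.01526 = 5.982 R/h.
Shield: 1.61/0.580 = 2.776 half-value layers → attenuation 2^(−2.776) = 0.1460.
Combined: 5.982 × 0.1460 = 0.8734 R/h.

0.873 R/h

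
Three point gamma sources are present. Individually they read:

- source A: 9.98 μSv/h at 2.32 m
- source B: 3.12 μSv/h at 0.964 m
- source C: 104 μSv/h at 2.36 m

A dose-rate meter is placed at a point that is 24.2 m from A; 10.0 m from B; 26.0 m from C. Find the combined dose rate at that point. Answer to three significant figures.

Each source contributes Iᵢ·(dᵢ/rᵢ)²; contributions add.
A: 9.98 × (2.32/24.2)² = 0.09172 μSv/h
B: 3.12 × (0.964/10.0)² = 0.02899 μSv/h
C: 104 × (2.36/26.0)² = 0.8569 μSv/h
Total = 0.09172 + 0.02899 + 0.8569 = 0.9776 μSv/h.

0.978 μSv/h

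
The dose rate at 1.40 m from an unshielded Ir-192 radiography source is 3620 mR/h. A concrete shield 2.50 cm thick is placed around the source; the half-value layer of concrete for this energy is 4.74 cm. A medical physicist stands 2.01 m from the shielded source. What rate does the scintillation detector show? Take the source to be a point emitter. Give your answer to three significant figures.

Distance alone: (1.40/2.01)² = 0.4851, so 3620 × 0.4851 = 1756 mR/h.
Shield: 2.50/4.74 = 0.5274 half-value layers → attenuation 2^(−0.5274) = 0.6938.
Combined: 1756 × 0.6938 = 1218 mR/h.

1220 mR/h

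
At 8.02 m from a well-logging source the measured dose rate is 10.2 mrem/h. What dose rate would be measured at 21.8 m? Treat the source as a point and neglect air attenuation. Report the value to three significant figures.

Intensity scales as (d₁/d₂)², so scaling from 8.02 m to 21.8 m:
10.2 × (8.02/21.8)² = 10.2 × 0.1353 = 1.380 mrem/h.

1.38 mrem/h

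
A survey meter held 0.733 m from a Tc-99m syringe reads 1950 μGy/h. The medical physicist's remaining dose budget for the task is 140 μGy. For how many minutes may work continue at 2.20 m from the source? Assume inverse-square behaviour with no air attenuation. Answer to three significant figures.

By the inverse-square law, rate at 2.20 m:
(0.733/2.20)² = 0.1110, so 1950 × 0.1110 = 216.4 μGy/h.
Stay time = 140 μGy ÷ 216.4 μGy/h = 0.6470 h = 38.82 min.

38.8 min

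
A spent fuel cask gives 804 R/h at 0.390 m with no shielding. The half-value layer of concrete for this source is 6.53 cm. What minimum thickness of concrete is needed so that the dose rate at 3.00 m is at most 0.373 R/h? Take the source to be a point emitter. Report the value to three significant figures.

At 3.00 m, distance alone gives 804 × (0.390/3.00)² = 804 × 0.01690 = 13.59 R/h.
Further attenuation needed: 13.59/0.373 = 36.43.
n = log₂(36.43) = 5.187 half-value layers.
Thickness = 5.187 × 6.53 cm = 33.87 cm.

33.9 cm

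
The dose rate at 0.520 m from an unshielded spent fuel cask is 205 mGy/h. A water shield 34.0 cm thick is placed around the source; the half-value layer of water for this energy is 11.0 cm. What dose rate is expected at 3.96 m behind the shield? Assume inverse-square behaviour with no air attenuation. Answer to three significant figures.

Distance alone: 205 × (0.520/3.96)² = 205 × 0.01724 = 3.534 mGy/h.
Shield: 34.0/11.0 = 3.091 half-value layers → attenuation 2^(−3.091) = 0.1174.
Combined: 3.534 × 0.1174 = 0.4149 mGy/h.

0.415 mGy/h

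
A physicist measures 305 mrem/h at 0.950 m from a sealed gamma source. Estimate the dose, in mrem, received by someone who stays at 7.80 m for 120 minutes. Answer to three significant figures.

Applying the 1/r² law, rate at 7.80 m:
(0.950/7.80)² = 0.01483, so 305 × 0.01483 = 4.523 mrem/h.
Dose = rate × time = 4.523 mrem/h × 2.000 h = 9.046 mrem.

9.05 mrem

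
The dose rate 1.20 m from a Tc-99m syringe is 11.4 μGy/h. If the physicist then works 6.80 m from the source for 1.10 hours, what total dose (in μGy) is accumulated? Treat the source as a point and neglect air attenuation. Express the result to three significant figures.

0.391 μGy

Using I₁d₁² = I₂d₂², rate at 6.80 m:
11.4 × (1.20/6.80)² = 11.4 × 0.03114 = 0.3550 μGy/h.
Dose = rate × time = 0.3550 μGy/h × 1.100 h = 0.3905 μGy.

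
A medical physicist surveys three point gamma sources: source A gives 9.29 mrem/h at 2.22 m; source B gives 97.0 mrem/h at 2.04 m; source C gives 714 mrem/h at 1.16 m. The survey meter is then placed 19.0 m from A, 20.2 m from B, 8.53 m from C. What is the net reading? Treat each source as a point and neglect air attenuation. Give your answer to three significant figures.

14.3 mrem/h

Each source contributes Iᵢ·(dᵢ/rᵢ)²; contributions add.
A: 9.29 × (2.22/19.0)² = 0.1268 mrem/h
B: 97.0 × (2.04/20.2)² = 0.9893 mrem/h
C: 714 × (1.16/8.53)² = 13.20 mrem/h
Total = 0.1268 + 0.9893 + 13.20 = 14.32 mrem/h.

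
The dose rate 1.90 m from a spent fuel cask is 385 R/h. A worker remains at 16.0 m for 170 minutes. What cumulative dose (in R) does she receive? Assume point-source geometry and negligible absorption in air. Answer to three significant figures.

15.4 R

Using I₁d₁² = I₂d₂², rate at 16.0 m:
(1.90/16.0)² = 0.01410, so 385 × 0.01410 = 5.428 R/h.
Dose = rate × time = 5.428 R/h × 2.833 h = 15.38 R.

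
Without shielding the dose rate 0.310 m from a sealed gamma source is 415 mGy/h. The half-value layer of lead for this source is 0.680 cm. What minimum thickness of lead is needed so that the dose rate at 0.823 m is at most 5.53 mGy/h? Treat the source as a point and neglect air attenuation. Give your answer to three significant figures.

At 0.823 m, distance alone gives 415 × (0.310/0.823)² = 415 × 0.1419 = 58.89 mGy/h.
Further attenuation needed: 58.89/5.53 = 10.65.
n = log₂(10.65) = 3.413 half-value layers.
Thickness = 3.413 × 0.680 cm = 2.321 cm.

2.32 cm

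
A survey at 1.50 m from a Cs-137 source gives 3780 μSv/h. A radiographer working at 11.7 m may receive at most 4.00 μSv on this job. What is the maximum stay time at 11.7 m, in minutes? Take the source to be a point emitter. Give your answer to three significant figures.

Since intensity falls as 1/r², rate at 11.7 m:
3780 × (1.50/11.7)² = 3780 × 0.01644 = 62.14 μSv/h.
Stay time = 4.00 μSv ÷ 62.14 μSv/h = 0.06437 h = 3.862 min.

3.86 min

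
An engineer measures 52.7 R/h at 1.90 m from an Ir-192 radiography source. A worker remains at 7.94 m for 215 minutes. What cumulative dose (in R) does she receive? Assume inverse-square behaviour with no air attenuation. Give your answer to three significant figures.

10.8 R

Intensity scales as (d₁/d₂)², so rate at 7.94 m:
(1.90/7.94)² = 0.05726, so 52.7 × 0.05726 = 3.018 R/h.
Dose = rate × time = 3.018 R/h × 3.583 h = 10.81 R.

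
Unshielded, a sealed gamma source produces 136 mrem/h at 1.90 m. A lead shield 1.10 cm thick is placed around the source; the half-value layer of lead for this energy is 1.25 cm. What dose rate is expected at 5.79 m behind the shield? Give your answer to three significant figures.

7.96 mrem/h

Distance alone: 136 × (1.90/5.79)² = 136 × 0.1077 = 14.65 mrem/h.
Shield: 1.10/1.25 = 0.8800 half-value layers → attenuation 2^(−0.8800) = 0.5434.
Combined: 14.65 × 0.5434 = 7.961 mrem/h.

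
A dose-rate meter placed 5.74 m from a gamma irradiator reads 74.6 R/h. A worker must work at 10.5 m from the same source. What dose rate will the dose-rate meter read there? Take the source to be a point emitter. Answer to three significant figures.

22.3 R/h

Intensity scales as (d₁/d₂)², so scaling from 5.74 m to 10.5 m:
74.6 × (5.74/10.5)² = 74.6 × 0.2988 = 22.29 R/h.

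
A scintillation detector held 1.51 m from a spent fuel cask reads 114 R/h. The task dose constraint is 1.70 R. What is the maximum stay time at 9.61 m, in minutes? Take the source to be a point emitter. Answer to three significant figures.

Applying the 1/r² law, rate at 9.61 m:
114 × (1.51/9.61)² = 114 × 0.02469 = 2.815 R/h.
Stay time = 1.70 R ÷ 2.815 R/h = 0.6039 h = 36.23 min.

36.2 min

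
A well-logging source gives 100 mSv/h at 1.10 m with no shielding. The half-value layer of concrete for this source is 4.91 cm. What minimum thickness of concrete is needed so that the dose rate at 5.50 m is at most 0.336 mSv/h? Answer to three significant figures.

At 5.50 m, distance alone gives (1.10/5.50)² = 0.04000, so 100 × 0.04000 = 4.000 mSv/h.
Further attenuation needed: 4.000/0.336 = 11.90.
n = log₂(11.90) = 3.573 half-value layers.
Thickness = 3.573 × 4.91 cm = 17.54 cm.

17.5 cm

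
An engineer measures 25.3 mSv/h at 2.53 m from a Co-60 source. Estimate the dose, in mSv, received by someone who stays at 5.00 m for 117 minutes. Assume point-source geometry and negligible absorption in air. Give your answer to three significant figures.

12.6 mSv

Applying the 1/r² law, rate at 5.00 m:
25.3 × (2.53/5.00)² = 25.3 × 0.2560 = 6.477 mSv/h.
Dose = rate × time = 6.477 mSv/h × 1.950 h = 12.63 mSv.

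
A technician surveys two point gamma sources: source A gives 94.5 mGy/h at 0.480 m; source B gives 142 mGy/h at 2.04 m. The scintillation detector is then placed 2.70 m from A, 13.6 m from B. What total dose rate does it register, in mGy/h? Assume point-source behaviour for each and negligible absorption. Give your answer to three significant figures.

By superposition, sum each source's inverse-square contribution:
A: 94.5 × (0.480/2.70)² = 2.987 mGy/h
B: 142 × (2.04/13.6)² = 3.195 mGy/h
Total = 2.987 + 3.195 = 6.182 mGy/h.

6.18 mGy/h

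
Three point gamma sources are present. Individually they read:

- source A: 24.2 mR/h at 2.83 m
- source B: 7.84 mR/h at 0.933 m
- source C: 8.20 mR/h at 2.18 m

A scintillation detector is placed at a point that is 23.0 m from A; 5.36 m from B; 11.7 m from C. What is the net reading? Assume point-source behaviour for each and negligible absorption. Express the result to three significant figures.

By superposition, sum each source's inverse-square contribution:
A: 24.2 × (2.83/23.0)² = 0.3664 mR/h
B: 7.84 × (0.933/5.36)² = 0.2375 mR/h
C: 8.20 × (2.18/11.7)² = 0.2847 mR/h
Total = 0.3664 + 0.2375 + 0.2847 = 0.8886 mR/h.

0.889 mR/h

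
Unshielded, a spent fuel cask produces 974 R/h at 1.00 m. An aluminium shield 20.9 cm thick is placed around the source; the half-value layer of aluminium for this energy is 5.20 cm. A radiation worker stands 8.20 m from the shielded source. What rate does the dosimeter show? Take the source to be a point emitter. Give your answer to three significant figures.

Distance alone: (1.00/8.20)² = 0.01487, so 974 × 0.01487 = 14.48 R/h.
Shield: 20.9/5.20 = 4.019 half-value layers → attenuation 2^(−4.019) = 0.06168.
Combined: 14.48 × 0.06168 = 0.8931 R/h.

0.893 R/h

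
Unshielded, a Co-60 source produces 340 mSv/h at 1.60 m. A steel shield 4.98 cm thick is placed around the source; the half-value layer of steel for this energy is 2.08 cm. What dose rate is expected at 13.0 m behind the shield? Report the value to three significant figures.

Distance alone: (1.60/13.0)² = 0.01515, so 340 × 0.01515 = 5.151 mSv/h.
Shield: 4.98/2.08 = 2.394 half-value layers → attenuation 2^(−2.394) = 0.1903.
Combined: 5.151 × 0.1903 = 0.9802 mSv/h.

0.980 mSv/h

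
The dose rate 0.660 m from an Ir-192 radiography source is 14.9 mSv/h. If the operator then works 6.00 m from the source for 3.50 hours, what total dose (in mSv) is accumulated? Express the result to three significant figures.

By the inverse-square law, rate at 6.00 m:
14.9 × (0.660/6.00)² = 14.9 × 0.01210 = 0.1803 mSv/h.
Dose = rate × time = 0.1803 mSv/h × 3.500 h = 0.6310 mSv.

0.631 mSv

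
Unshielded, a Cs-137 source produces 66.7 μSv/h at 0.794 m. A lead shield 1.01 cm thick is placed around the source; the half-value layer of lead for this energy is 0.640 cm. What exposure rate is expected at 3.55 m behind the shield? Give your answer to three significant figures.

1.12 μSv/h

Distance alone: (0.794/3.55)² = 0.05002, so 66.7 × 0.05002 = 3.336 μSv/h.
Shield: 1.01/0.640 = 1.578 half-value layers → attenuation 2^(−1.578) = 0.3349.
Combined: 3.336 × 0.3349 = 1.117 μSv/h.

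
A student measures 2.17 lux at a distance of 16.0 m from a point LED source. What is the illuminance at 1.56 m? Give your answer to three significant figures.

228 lux

Using I₁d₁² = I₂d₂², the rate at 1.56 m is
(16.0/1.56)² = 105.2, so 2.17 × 105.2 = 228.3 lux.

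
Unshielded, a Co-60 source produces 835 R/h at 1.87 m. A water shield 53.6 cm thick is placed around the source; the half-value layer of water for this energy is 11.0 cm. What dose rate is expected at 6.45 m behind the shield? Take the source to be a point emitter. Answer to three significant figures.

2.40 R/h

Distance alone: (1.87/6.45)² = 0.08406, so 835 × 0.08406 = 70.19 R/h.
Shield: 53.6/11.0 = 4.873 half-value layers → attenuation 2^(−4.873) = 0.03413.
Combined: 70.19 × 0.03413 = 2.396 R/h.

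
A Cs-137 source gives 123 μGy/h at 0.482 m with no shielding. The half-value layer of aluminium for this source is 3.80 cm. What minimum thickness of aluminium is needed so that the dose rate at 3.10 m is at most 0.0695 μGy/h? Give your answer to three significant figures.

At 3.10 m, distance alone gives 123 × (0.482/3.10)² = 123 × 0.02418 = 2.974 μGy/h.
Further attenuation needed: 2.974/0.0695 = 42.79.
n = log₂(42.79) = 5.419 half-value layers.
Thickness = 5.419 × 3.80 cm = 20.59 cm.

20.6 cm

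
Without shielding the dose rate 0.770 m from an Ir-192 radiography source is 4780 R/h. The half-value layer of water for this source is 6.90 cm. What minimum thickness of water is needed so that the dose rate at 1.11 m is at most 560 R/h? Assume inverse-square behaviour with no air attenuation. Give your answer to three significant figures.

At 1.11 m, distance alone gives (0.770/1.11)² = 0.4812, so 4780 × 0.4812 = 2300 R/h.
Further attenuation needed: 2300/560 = 4.107.
n = log₂(4.107) = 2.038 half-value layers.
Thickness = 2.038 × 6.90 cm = 14.06 cm.

14.1 cm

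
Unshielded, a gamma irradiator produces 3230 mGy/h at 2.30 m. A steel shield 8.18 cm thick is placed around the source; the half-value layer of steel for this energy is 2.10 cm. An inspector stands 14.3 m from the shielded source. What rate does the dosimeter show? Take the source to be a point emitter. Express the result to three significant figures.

Distance alone: (2.30/14.3)² = 0.02587, so 3230 × 0.02587 = 83.56 mGy/h.
Shield: 8.18/2.10 = 3.895 half-value layers → attenuation 2^(−3.895) = 0.06722.
Combined: 83.56 × 0.06722 = 5.617 mGy/h.

5.62 mGy/h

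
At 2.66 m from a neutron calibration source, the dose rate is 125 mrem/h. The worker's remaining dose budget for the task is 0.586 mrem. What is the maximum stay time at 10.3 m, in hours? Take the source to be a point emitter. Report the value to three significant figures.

0.0703 h

Applying the 1/r² law, rate at 10.3 m:
(2.66/10.3)² = 0.06669, so 125 × 0.06669 = 8.336 mrem/h.
Stay time = 0.586 mrem ÷ 8.336 mrem/h = 0.07030 h.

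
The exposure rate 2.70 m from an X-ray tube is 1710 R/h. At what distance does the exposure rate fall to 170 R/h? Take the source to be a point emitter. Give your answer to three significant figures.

Using I₁d₁² = I₂d₂², d₂ = d₁·√(I₁/I₂).
I₁/I₂ = 1710/170 = 10.06, so d₂ = 2.70 × √10.06 = 8.564 m.

8.56 m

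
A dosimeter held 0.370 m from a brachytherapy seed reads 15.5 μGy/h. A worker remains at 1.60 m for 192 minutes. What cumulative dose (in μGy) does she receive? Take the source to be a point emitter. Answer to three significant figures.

2.65 μGy

Intensity scales as (d₁/d₂)², so rate at 1.60 m:
15.5 × (0.370/1.60)² = 15.5 × 0.05348 = 0.8289 μGy/h.
Dose = rate × time = 0.8289 μGy/h × 3.200 h = 2.652 μGy.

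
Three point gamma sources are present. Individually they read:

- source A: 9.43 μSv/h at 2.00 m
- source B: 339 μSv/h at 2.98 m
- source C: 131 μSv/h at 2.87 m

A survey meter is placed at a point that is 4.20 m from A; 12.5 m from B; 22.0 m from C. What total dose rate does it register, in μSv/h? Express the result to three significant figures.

23.6 μSv/h

By superposition, sum each source's inverse-square contribution:
A: 9.43 × (2.00/4.20)² = 2.138 μSv/h
B: 339 × (2.98/12.5)² = 19.27 μSv/h
C: 131 × (2.87/22.0)² = 2.229 μSv/h
Total = 2.138 + 19.27 + 2.229 = 23.64 μSv/h.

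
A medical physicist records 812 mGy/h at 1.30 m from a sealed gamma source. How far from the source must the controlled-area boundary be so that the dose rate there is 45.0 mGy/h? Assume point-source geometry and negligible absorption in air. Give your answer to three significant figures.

5.52 m

Using I₁d₁² = I₂d₂², d₂ = d₁·√(I₁/I₂).
I₁/I₂ = 812/45.0 = 18.04, so d₂ = 1.30 × √18.04 = 5.522 m.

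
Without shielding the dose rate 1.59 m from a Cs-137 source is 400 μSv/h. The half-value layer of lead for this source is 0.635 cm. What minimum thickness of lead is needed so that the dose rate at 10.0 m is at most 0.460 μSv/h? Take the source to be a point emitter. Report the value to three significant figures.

2.83 cm

At 10.0 m, distance alone gives 400 × (1.59/10.0)² = 400 × 0.02528 = 10.11 μSv/h.
Further attenuation needed: 10.11/0.460 = 21.98.
n = log₂(21.98) = 4.458 half-value layers.
Thickness = 4.458 × 0.635 cm = 2.831 cm.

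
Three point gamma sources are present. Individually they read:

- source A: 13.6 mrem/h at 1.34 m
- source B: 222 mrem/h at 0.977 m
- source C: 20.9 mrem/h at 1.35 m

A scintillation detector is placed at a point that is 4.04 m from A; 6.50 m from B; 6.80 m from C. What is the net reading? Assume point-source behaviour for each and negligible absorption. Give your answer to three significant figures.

7.34 mrem/h

Each source contributes Iᵢ·(dᵢ/rᵢ)²; contributions add.
A: 13.6 × (1.34/4.04)² = 1.496 mrem/h
B: 222 × (0.977/6.50)² = 5.016 mrem/h
C: 20.9 × (1.35/6.80)² = 0.8238 mrem/h
Total = 1.496 + 5.016 + 0.8238 = 7.336 mrem/h.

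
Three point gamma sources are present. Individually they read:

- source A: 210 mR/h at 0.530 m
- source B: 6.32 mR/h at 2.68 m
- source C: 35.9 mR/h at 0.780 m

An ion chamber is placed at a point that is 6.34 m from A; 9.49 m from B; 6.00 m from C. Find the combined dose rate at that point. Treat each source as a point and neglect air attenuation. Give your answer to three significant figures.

2.58 mR/h

Each source contributes Iᵢ·(dᵢ/rᵢ)²; contributions add.
A: 210 × (0.530/6.34)² = 1.468 mR/h
B: 6.32 × (2.68/9.49)² = 0.5040 mR/h
C: 35.9 × (0.780/6.00)² = 0.6067 mR/h
Total = 1.468 + 0.5040 + 0.6067 = 2.579 mR/h.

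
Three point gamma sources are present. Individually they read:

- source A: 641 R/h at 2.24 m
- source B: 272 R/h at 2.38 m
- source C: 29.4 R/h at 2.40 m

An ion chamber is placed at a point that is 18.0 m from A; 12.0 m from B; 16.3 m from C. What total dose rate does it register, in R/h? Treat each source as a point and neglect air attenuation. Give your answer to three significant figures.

By superposition, sum each source's inverse-square contribution:
A: 641 × (2.24/18.0)² = 9.927 R/h
B: 272 × (2.38/12.0)² = 10.70 R/h
C: 29.4 × (2.40/16.3)² = 0.6374 R/h
Total = 9.927 + 10.70 + 0.6374 = 21.26 R/h.

21.3 R/h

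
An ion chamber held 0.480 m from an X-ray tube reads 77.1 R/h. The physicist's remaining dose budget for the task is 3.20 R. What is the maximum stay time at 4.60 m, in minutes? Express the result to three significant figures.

Using I₁d₁² = I₂d₂², rate at 4.60 m:
77.1 × (0.480/4.60)² = 77.1 × 0.01089 = 0.8396 R/h.
Stay time = 3.20 R ÷ 0.8396 R/h = 3.811 h = 228.7 min.

229 min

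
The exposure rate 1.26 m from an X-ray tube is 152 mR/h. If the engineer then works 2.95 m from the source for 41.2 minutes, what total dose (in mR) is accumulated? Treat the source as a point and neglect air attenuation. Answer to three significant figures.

Since intensity falls as 1/r², rate at 2.95 m:
152 × (1.26/2.95)² = 152 × 0.1824 = 27.72 mR/h.
Dose = rate × time = 27.72 mR/h × 0.6867 h = 19.04 mR.

19.0 mR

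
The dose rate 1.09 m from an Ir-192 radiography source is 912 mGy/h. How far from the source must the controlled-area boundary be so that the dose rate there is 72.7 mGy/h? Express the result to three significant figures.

3.86 m

Applying the 1/r² law, d₂ = d₁·√(I₁/I₂).
I₁/I₂ = 912/72.7 = 12.54, so d₂ = 1.09 × √12.54 = 3.860 m.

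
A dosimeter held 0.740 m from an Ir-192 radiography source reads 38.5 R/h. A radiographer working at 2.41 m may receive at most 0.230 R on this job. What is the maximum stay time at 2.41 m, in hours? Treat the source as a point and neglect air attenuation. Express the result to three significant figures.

Applying the 1/r² law, rate at 2.41 m:
(0.740/2.41)² = 0.09428, so 38.5 × 0.09428 = 3.630 R/h.
Stay time = 0.230 R ÷ 3.630 R/h = 0.06336 h.

0.0634 h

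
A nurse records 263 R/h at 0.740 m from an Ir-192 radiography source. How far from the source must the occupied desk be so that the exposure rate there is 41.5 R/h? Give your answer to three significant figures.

1.86 m

Applying the 1/r² law, d₂ = d₁·√(I₁/I₂).
I₁/I₂ = 263/41.5 = 6.337, so d₂ = 0.740 × √6.337 = 1.863 m.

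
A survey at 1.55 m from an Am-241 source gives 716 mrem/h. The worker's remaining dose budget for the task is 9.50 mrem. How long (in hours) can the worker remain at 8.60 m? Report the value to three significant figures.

0.408 h

Intensity scales as (d₁/d₂)², so rate at 8.60 m:
(1.55/8.60)² = 0.03248, so 716 × 0.03248 = 23.26 mrem/h.
Stay time = 9.50 mrem ÷ 23.26 mrem/h = 0.4084 h.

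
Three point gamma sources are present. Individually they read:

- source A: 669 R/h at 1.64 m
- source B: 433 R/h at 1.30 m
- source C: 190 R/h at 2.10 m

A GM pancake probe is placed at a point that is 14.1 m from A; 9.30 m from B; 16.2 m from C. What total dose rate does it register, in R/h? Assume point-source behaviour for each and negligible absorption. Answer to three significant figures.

20.7 R/h

By superposition, sum each source's inverse-square contribution:
A: 669 × (1.64/14.1)² = 9.051 R/h
B: 433 × (1.30/9.30)² = 8.461 R/h
C: 190 × (2.10/16.2)² = 3.193 R/h
Total = 9.051 + 8.461 + 3.193 = 20.71 R/h.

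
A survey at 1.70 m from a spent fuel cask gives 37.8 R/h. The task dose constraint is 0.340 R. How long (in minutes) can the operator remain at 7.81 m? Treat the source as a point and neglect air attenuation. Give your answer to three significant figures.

Applying the 1/r² law, rate at 7.81 m:
37.8 × (1.70/7.81)² = 37.8 × 0.04738 = 1.791 R/h.
Stay time = 0.340 R ÷ 1.791 R/h = 0.1898 h = 11.39 min.

11.4 min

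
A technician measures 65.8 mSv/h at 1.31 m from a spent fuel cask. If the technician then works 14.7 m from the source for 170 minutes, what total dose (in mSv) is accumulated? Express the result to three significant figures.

1.48 mSv

Since intensity falls as 1/r², rate at 14.7 m:
65.8 × (1.31/14.7)² = 65.8 × 0.007942 = 0.5226 mSv/h.
Dose = rate × time = 0.5226 mSv/h × 2.833 h = 1.481 mSv.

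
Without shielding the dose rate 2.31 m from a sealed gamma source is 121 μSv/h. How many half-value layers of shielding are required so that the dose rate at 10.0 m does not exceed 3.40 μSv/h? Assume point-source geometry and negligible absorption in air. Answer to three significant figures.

At 10.0 m, distance alone gives 121 × (2.31/10.0)² = 121 × 0.05336 = 6.457 μSv/h.
Further attenuation needed: 6.457/3.40 = 1.899.
n = log₂(1.899) = 0.9252 half-value layers.

0.925 half-value layers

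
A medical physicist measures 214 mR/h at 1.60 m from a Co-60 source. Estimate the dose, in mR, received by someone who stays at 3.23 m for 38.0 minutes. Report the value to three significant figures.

33.3 mR

Using I₁d₁² = I₂d₂², rate at 3.23 m:
214 × (1.60/3.23)² = 214 × 0.2454 = 52.52 mR/h.
Dose = rate × time = 52.52 mR/h × 0.6333 h = 33.26 mR.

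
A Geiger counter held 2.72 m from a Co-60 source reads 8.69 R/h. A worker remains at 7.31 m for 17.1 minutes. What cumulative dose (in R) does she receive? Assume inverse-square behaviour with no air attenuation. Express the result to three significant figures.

Using I₁d₁² = I₂d₂², rate at 7.31 m:
(2.72/7.31)² = 0.1385, so 8.69 × 0.1385 = 1.204 R/h.
Dose = rate × time = 1.204 R/h × 0.2850 h = 0.3431 R.

0.343 R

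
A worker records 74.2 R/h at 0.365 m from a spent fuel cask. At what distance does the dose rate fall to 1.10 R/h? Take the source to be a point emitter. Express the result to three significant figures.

By the inverse-square law, d₂ = d₁·√(I₁/I₂).
I₁/I₂ = 74.2/1.10 = 67.45, so d₂ = 0.365 × √67.45 = 2.998 m.

3.00 m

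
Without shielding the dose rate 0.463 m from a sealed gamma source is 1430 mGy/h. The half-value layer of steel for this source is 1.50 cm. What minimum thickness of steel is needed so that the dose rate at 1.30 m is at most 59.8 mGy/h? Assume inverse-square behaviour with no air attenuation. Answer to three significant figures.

At 1.30 m, distance alone gives (0.463/1.30)² = 0.1268, so 1430 × 0.1268 = 181.3 mGy/h.
Further attenuation needed: 181.3/59.8 = 3.032.
n = log₂(3.032) = 1.600 half-value layers.
Thickness = 1.600 × 1.50 cm = 2.400 cm.

2.40 cm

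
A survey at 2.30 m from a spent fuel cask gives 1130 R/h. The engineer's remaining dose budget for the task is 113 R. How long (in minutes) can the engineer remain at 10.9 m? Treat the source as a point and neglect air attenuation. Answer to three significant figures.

135 min

Since intensity falls as 1/r², rate at 10.9 m:
(2.30/10.9)² = 0.04452, so 1130 × 0.04452 = 50.31 R/h.
Stay time = 113 R ÷ 50.31 R/h = 2.246 h = 134.8 min.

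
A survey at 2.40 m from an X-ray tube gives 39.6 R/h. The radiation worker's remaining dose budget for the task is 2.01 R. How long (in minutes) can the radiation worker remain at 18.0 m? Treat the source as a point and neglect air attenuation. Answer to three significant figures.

171 min

Using I₁d₁² = I₂d₂², rate at 18.0 m:
(2.40/18.0)² = 0.01778, so 39.6 × 0.01778 = 0.7041 R/h.
Stay time = 2.01 R ÷ 0.7041 R/h = 2.855 h = 171.3 min.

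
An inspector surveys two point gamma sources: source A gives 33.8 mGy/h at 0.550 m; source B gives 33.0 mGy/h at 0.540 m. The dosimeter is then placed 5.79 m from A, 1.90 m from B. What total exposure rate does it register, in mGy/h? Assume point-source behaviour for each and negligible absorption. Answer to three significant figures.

By superposition, sum each source's inverse-square contribution:
A: 33.8 × (0.550/5.79)² = 0.3050 mGy/h
B: 33.0 × (0.540/1.90)² = 2.666 mGy/h
Total = 0.3050 + 2.666 = 2.971 mGy/h.

2.97 mGy/h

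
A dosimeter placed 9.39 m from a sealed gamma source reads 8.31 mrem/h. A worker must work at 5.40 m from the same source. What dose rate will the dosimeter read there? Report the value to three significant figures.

25.1 mrem/h

Since intensity falls as 1/r², scaling from 9.39 m to 5.40 m:
(9.39/5.40)² = 3.024, so 8.31 × 3.024 = 25.13 mrem/h.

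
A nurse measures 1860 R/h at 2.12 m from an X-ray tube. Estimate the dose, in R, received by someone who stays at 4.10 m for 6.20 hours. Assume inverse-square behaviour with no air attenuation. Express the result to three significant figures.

3080 R

Since intensity falls as 1/r², rate at 4.10 m:
1860 × (2.12/4.10)² = 1860 × 0.2674 = 497.4 R/h.
Dose = rate × time = 497.4 R/h × 6.200 h = 3084 R.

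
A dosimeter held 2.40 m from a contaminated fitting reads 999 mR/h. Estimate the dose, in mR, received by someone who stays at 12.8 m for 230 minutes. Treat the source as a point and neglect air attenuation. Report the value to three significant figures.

135 mR

Using I₁d₁² = I₂d₂², rate at 12.8 m:
999 × (2.40/12.8)² = 999 × 0.03516 = 35.12 mR/h.
Dose = rate × time = 35.12 mR/h × 3.833 h = 134.6 mR.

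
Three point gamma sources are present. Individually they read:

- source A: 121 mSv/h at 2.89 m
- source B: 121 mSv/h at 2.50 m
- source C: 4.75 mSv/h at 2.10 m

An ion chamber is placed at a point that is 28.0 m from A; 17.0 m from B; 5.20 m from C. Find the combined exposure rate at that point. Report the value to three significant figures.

4.68 mSv/h

By superposition, sum each source's inverse-square contribution:
A: 121 × (2.89/28.0)² = 1.289 mSv/h
B: 121 × (2.50/17.0)² = 2.617 mSv/h
C: 4.75 × (2.10/5.20)² = 0.7747 mSv/h
Total = 1.289 + 2.617 + 0.7747 = 4.681 mSv/h.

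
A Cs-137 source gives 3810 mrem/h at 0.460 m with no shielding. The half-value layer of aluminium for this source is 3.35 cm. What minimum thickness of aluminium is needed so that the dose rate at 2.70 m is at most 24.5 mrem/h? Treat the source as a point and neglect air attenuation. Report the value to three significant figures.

At 2.70 m, distance alone gives 3810 × (0.460/2.70)² = 3810 × 0.02903 = 110.6 mrem/h.
Further attenuation needed: 110.6/24.5 = 4.514.
n = log₂(4.514) = 2.174 half-value layers.
Thickness = 2.174 × 3.35 cm = 7.283 cm.

7.28 cm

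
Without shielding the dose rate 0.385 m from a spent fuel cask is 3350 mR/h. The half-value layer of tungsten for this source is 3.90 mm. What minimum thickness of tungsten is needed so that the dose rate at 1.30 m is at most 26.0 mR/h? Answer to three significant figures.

At 1.30 m, distance alone gives (0.385/1.30)² = 0.08771, so 3350 × 0.08771 = 293.8 mR/h.
Further attenuation needed: 293.8/26.0 = 11.30.
n = log₂(11.30) = 3.498 half-value layers.
Thickness = 3.498 × 3.90 mm = 13.64 mm.

13.6 mm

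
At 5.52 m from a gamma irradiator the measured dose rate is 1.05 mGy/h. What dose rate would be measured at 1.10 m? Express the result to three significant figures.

26.4 mGy/h

Using I₁d₁² = I₂d₂², scaling from 5.52 m to 1.10 m:
(5.52/1.10)² = 25.18, so 1.05 × 25.18 = 26.44 mGy/h.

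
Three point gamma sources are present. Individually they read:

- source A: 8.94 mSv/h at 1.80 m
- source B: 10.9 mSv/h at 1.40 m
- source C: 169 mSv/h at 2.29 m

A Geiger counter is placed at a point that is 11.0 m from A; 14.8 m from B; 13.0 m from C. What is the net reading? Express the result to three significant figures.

5.58 mSv/h

By superposition, sum each source's inverse-square contribution:
A: 8.94 × (1.80/11.0)² = 0.2394 mSv/h
B: 10.9 × (1.40/14.8)² = 0.09753 mSv/h
C: 169 × (2.29/13.0)² = 5.244 mSv/h
Total = 0.2394 + 0.09753 + 5.244 = 5.581 mSv/h.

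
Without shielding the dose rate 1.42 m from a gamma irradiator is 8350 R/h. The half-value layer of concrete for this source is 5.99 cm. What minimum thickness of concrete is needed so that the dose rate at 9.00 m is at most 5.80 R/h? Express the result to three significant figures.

30.9 cm

At 9.00 m, distance alone gives (1.42/9.00)² = 0.02489, so 8350 × 0.02489 = 207.8 R/h.
Further attenuation needed: 207.8/5.80 = 35.83.
n = log₂(35.83) = 5.163 half-value layers.
Thickness = 5.163 × 5.99 cm = 30.93 cm.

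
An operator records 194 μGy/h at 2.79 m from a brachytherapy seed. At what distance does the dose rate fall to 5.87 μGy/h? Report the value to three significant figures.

Using I₁d₁² = I₂d₂², d₂ = d₁·√(I₁/I₂).
I₁/I₂ = 194/5.87 = 33.05, so d₂ = 2.79 × √33.05 = 16.04 m.

16.0 m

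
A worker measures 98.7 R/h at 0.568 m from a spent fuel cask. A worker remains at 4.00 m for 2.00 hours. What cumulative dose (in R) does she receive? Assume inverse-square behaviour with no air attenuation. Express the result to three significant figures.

By the inverse-square law, rate at 4.00 m:
(0.568/4.00)² = 0.02016, so 98.7 × 0.02016 = 1.990 R/h.
Dose = rate × time = 1.990 R/h × 2.000 h = 3.980 R.

3.98 R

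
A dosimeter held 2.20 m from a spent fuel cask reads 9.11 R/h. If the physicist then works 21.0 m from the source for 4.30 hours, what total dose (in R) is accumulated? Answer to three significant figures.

0.430 R

Since intensity falls as 1/r², rate at 21.0 m:
(2.20/21.0)² = 0.01098, so 9.11 × 0.01098 = 0.1000 R/h.
Dose = rate × time = 0.1000 R/h × 4.300 h = 0.4300 R.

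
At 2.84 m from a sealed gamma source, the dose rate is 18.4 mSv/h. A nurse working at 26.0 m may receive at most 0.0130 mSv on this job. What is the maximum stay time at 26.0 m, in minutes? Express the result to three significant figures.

By the inverse-square law, rate at 26.0 m:
18.4 × (2.84/26.0)² = 18.4 × 0.01193 = 0.2195 mSv/h.
Stay time = 0.0130 mSv ÷ 0.2195 mSv/h = 0.05923 h = 3.554 min.

3.55 min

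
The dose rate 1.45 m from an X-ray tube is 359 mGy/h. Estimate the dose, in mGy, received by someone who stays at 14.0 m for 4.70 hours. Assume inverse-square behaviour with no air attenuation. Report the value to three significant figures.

Using I₁d₁² = I₂d₂², rate at 14.0 m:
359 × (1.45/14.0)² = 359 × 0.01073 = 3.852 mGy/h.
Dose = rate × time = 3.852 mGy/h × 4.700 h = 18.10 mGy.

18.1 mGy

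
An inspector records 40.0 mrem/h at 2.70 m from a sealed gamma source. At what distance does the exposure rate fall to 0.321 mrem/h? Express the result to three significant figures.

By the inverse-square law, d₂ = d₁·√(I₁/I₂).
I₁/I₂ = 40.0/0.321 = 124.6, so d₂ = 2.70 × √124.6 = 30.14 m.

30.1 m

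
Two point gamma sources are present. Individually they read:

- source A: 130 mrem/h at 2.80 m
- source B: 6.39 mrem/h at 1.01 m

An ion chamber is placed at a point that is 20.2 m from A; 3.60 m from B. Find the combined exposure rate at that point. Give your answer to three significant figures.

By superposition, sum each source's inverse-square contribution:
A: 130 × (2.80/20.2)² = 2.498 mrem/h
B: 6.39 × (1.01/3.60)² = 0.5030 mrem/h
Total = 2.498 + 0.5030 = 3.001 mrem/h.

3.00 mrem/h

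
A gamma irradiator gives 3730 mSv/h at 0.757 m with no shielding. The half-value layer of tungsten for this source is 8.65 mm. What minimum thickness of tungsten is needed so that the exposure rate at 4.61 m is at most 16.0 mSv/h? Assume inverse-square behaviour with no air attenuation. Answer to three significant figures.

22.9 mm

At 4.61 m, distance alone gives 3730 × (0.757/4.61)² = 3730 × 0.02696 = 100.6 mSv/h.
Further attenuation needed: 100.6/16.0 = 6.287.
n = log₂(6.287) = 2.652 half-value layers.
Thickness = 2.652 × 8.65 mm = 22.94 mm.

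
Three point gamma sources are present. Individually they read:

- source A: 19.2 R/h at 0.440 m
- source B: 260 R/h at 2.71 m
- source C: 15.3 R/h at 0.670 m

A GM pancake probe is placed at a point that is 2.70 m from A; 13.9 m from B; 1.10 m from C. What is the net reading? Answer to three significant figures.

Each source contributes Iᵢ·(dᵢ/rᵢ)²; contributions add.
A: 19.2 × (0.440/2.70)² = 0.5099 R/h
B: 260 × (2.71/13.9)² = 9.883 R/h
C: 15.3 × (0.670/1.10)² = 5.676 R/h
Total = 0.5099 + 9.883 + 5.676 = 16.07 R/h.

16.1 R/h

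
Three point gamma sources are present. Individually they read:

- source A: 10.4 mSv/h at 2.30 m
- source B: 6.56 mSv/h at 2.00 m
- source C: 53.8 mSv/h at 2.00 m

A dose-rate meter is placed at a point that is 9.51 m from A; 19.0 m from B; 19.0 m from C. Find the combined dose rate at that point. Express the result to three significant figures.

1.28 mSv/h

By superposition, sum each source's inverse-square contribution:
A: 10.4 × (2.30/9.51)² = 0.6083 mSv/h
B: 6.56 × (2.00/19.0)² = 0.07269 mSv/h
C: 53.8 × (2.00/19.0)² = 0.5961 mSv/h
Total = 0.6083 + 0.07269 + 0.5961 = 1.277 mSv/h.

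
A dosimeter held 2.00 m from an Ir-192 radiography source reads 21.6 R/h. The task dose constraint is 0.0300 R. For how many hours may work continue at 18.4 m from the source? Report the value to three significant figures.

By the inverse-square law, rate at 18.4 m:
21.6 × (2.00/18.4)² = 21.6 × 0.01181 = 0.2551 R/h.
Stay time = 0.0300 R ÷ 0.2551 R/h = 0.1176 h.

0.118 h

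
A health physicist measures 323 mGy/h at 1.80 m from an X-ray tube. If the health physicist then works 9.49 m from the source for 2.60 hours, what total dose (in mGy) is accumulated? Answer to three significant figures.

30.2 mGy

Using I₁d₁² = I₂d₂², rate at 9.49 m:
323 × (1.80/9.49)² = 323 × 0.03598 = 11.62 mGy/h.
Dose = rate × time = 11.62 mGy/h × 2.600 h = 30.21 mGy.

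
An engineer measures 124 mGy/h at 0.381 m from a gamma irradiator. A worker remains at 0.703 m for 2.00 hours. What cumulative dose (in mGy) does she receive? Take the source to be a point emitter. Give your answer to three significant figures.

72.8 mGy

By the inverse-square law, rate at 0.703 m:
(0.381/0.703)² = 0.2937, so 124 × 0.2937 = 36.42 mGy/h.
Dose = rate × time = 36.42 mGy/h × 2.000 h = 72.84 mGy.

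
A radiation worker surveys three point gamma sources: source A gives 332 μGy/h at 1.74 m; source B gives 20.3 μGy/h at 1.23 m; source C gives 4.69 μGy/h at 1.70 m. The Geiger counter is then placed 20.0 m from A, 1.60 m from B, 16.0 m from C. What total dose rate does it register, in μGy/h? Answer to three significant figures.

14.6 μGy/h

Each source contributes Iᵢ·(dᵢ/rᵢ)²; contributions add.
A: 332 × (1.74/20.0)² = 2.513 μGy/h
B: 20.3 × (1.23/1.60)² = 12.00 μGy/h
C: 4.69 × (1.70/16.0)² = 0.05295 μGy/h
Total = 2.513 + 12.00 + 0.05295 = 14.57 μGy/h.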